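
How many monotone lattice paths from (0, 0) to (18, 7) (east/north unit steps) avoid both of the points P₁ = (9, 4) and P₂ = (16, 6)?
Number of paths = 176781

Inclusion–exclusion. Total paths: C(25, 18) = 480700. Through P₁: C(13, 9)·C(12, 9) = 157300. Through P₂: C(22, 16)·C(3, 2) = 223839. Since P₁ is strictly southwest of P₂, a monotone path through both must visit P₁ then P₂; paths through both = C(13, 9)·C(9, 7)·C(3, 2) = 77220. Avoid both = 480700 − 157300 − 223839 + 77220 = 176781.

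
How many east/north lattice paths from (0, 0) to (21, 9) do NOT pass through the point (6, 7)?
Number of paths = 14073774

Total paths from (0, 0) to (21, 9): C(30, 21) = 14307150. Paths through (6, 7): (paths (0, 0) → (6, 7)) × (paths (6, 7) → (21, 9)) = C(13, 6) · C(17, 15) = 1716 · 136 = 233376. Avoidance count = 14307150 − 233376 = 14073774.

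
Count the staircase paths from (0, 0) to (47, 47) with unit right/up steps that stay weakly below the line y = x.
C_47 = 33868773757191046886429490

These NE paths below the diagonal are counted by the Catalan number C_n = (1/(n + 1)) · C(2n, n). For n = 47: C_47 = (1/48) · C(94, 47) = 1625701140345170250548615520/48 = 33868773757191046886429490.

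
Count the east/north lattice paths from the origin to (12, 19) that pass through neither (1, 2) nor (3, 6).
Number of paths = 57298605

Inclusion–exclusion. Total paths: C(31, 12) = 141120525. Through P₁: C(3, 1)·C(28, 11) = 64422540. Through P₂: C(9, 3)·C(22, 9) = 41783280. Since P₁ is strictly southwest of P₂, a monotone path through both must visit P₁ then P₂; paths through both = C(3, 1)·C(6, 2)·C(22, 9) = 22383900. Avoid both = 141120525 − 64422540 − 41783280 + 22383900 = 57298605.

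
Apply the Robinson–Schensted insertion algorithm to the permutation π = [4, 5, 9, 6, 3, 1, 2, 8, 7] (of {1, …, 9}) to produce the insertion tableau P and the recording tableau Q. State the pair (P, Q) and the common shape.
P = [1, 2, 6, 7] / [3, 5, 8] / [4] / [9];  Q = [1, 2, 3, 8] / [4, 7, 9] / [5] / [6];  common shape = (4, 3, 1, 1)

Row-insert the values π_1, π_2, … into P one at a time, bumping the leftmost entry strictly greater than the inserted value down to the next row. The recording tableau Q records, in position (i, j), the step at which that cell was added to P.
  Insert 4 (step 1): P = [4];  Q = [1]
  Insert 5 (step 2): P = [4, 5];  Q = [1, 2]
  Insert 9 (step 3): P = [4, 5, 9];  Q = [1, 2, 3]
  Insert 6 (step 4): P = [4, 5, 6] / [9];  Q = [1, 2, 3] / [4]
  Insert 3 (step 5): P = [3, 5, 6] / [4] / [9];  Q = [1, 2, 3] / [4] / [5]
  Insert 1 (step 6): P = [1, 5, 6] / [3] / [4] / [9];  Q = [1, 2, 3] / [4] / [5] / [6]
  Insert 2 (step 7): P = [1, 2, 6] / [3, 5] / [4] / [9];  Q = [1, 2, 3] / [4, 7] / [5] / [6]
  Insert 8 (step 8): P = [1, 2, 6, 8] / [3, 5] / [4] / [9];  Q = [1, 2, 3, 8] / [4, 7] / [5] / [6]
  Insert 7 (step 9): P = [1, 2, 6, 7] / [3, 5, 8] / [4] / [9];  Q = [1, 2, 3, 8] / [4, 7, 9] / [5] / [6]
Final shape: (4, 3, 1, 1).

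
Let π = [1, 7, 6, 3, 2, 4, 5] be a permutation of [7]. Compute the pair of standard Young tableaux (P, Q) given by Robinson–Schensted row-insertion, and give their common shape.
P = [1, 2, 4, 5] / [3] / [6] / [7];  Q = [1, 2, 6, 7] / [3] / [4] / [5];  common shape = (4, 1, 1, 1)

Row-insert the values π_1, π_2, … into P one at a time, bumping the leftmost entry strictly greater than the inserted value down to the next row. The recording tableau Q records, in position (i, j), the step at which that cell was added to P.
  Insert 1 (step 1): P = [1];  Q = [1]
  Insert 7 (step 2): P = [1, 7];  Q = [1, 2]
  Insert 6 (step 3): P = [1, 6] / [7];  Q = [1, 2] / [3]
  Insert 3 (step 4): P = [1, 3] / [6] / [7];  Q = [1, 2] / [3] / [4]
  Insert 2 (step 5): P = [1, 2] / [3] / [6] / [7];  Q = [1, 2] / [3] / [4] / [5]
  Insert 4 (step 6): P = [1, 2, 4] / [3] / [6] / [7];  Q = [1, 2, 6] / [3] / [4] / [5]
  Insert 5 (step 7): P = [1, 2, 4, 5] / [3] / [6] / [7];  Q = [1, 2, 6, 7] / [3] / [4] / [5]
Final shape: (4, 1, 1, 1).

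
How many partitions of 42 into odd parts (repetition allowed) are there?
p_odd(42) = 1426

Enumerate partitions using only odd parts via the recurrence o(n, m) = o(n, m−2) + o(n−m, m) over odd m, starting from the largest odd part ≤ n. This gives p_odd(42) = 1426. (Euler's theorem: equals the count of distinct-part partitions.)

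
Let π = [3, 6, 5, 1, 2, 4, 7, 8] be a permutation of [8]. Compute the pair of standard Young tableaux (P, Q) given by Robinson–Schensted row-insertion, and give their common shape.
P = [1, 2, 4, 7, 8] / [3, 5] / [6];  Q = [1, 2, 6, 7, 8] / [3, 5] / [4];  common shape = (5, 2, 1)

Row-insert the values π_1, π_2, … into P one at a time, bumping the leftmost entry strictly greater than the inserted value down to the next row. The recording tableau Q records, in position (i, j), the step at which that cell was added to P.
  Insert 3 (step 1): P = [3];  Q = [1]
  Insert 6 (step 2): P = [3, 6];  Q = [1, 2]
  Insert 5 (step 3): P = [3, 5] / [6];  Q = [1, 2] / [3]
  Insert 1 (step 4): P = [1, 5] / [3] / [6];  Q = [1, 2] / [3] / [4]
  Insert 2 (step 5): P = [1, 2] / [3, 5] / [6];  Q = [1, 2] / [3, 5] / [4]
  Insert 4 (step 6): P = [1, 2, 4] / [3, 5] / [6];  Q = [1, 2, 6] / [3, 5] / [4]
  Insert 7 (step 7): P = [1, 2, 4, 7] / [3, 5] / [6];  Q = [1, 2, 6, 7] / [3, 5] / [4]
  Insert 8 (step 8): P = [1, 2, 4, 7, 8] / [3, 5] / [6];  Q = [1, 2, 6, 7, 8] / [3, 5] / [4]
Final shape: (5, 2, 1).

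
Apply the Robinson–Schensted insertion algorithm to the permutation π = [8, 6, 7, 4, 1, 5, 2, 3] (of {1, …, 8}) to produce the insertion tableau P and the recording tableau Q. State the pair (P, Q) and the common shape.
P = [1, 2, 3] / [4, 5] / [6, 7] / [8];  Q = [1, 3, 8] / [2, 6] / [4, 7] / [5];  common shape = (3, 2, 2, 1)

Row-insert the values π_1, π_2, … into P one at a time, bumping the leftmost entry strictly greater than the inserted value down to the next row. The recording tableau Q records, in position (i, j), the step at which that cell was added to P.
  Insert 8 (step 1): P = [8];  Q = [1]
  Insert 6 (step 2): P = [6] / [8];  Q = [1] / [2]
  Insert 7 (step 3): P = [6, 7] / [8];  Q = [1, 3] / [2]
  Insert 4 (step 4): P = [4, 7] / [6] / [8];  Q = [1, 3] / [2] / [4]
  Insert 1 (step 5): P = [1, 7] / [4] / [6] / [8];  Q = [1, 3] / [2] / [4] / [5]
  Insert 5 (step 6): P = [1, 5] / [4, 7] / [6] / [8];  Q = [1, 3] / [2, 6] / [4] / [5]
  Insert 2 (step 7): P = [1, 2] / [4, 5] / [6, 7] / [8];  Q = [1, 3] / [2, 6] / [4, 7] / [5]
  Insert 3 (step 8): P = [1, 2, 3] / [4, 5] / [6, 7] / [8];  Q = [1, 3, 8] / [2, 6] / [4, 7] / [5]
Final shape: (3, 2, 2, 1).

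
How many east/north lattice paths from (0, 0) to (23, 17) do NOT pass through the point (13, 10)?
Number of paths = 66482583232

Total paths from (0, 0) to (23, 17): C(40, 23) = 88732378800. Paths through (13, 10): (paths (0, 0) → (13, 10)) × (paths (13, 10) → (23, 17)) = C(23, 13) · C(17, 10) = 1144066 · 19448 = 22249795568. Avoidance count = 88732378800 − 22249795568 = 66482583232.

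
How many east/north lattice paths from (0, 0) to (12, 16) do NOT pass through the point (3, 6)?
Number of paths = 22662003

Total paths from (0, 0) to (12, 16): C(28, 12) = 30421755. Paths through (3, 6): (paths (0, 0) → (3, 6)) × (paths (3, 6) → (12, 16)) = C(9, 3) · C(19, 9) = 84 · 92378 = 7759752. Avoidance count = 30421755 − 7759752 = 22662003.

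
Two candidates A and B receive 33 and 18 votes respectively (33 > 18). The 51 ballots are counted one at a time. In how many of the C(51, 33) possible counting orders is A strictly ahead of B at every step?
Strict-lead orderings = 8206149492625

Total orderings of the 51 votes with 33 for A: C(51, 33) = 27900908274925. By the Bertrand ballot formula (Cycle Lemma / reflection principle), the number of orderings in which A is strictly ahead of B throughout is (p − q)/(p + q) · C(p + q, p) = (33 − 18)/(33 + 18) · 27900908274925 = 8206149492625.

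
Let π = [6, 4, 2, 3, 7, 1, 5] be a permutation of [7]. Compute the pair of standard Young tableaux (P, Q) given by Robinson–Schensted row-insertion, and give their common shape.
P = [1, 3, 5] / [2, 7] / [4] / [6];  Q = [1, 4, 5] / [2, 7] / [3] / [6];  common shape = (3, 2, 1, 1)

Row-insert the values π_1, π_2, … into P one at a time, bumping the leftmost entry strictly greater than the inserted value down to the next row. The recording tableau Q records, in position (i, j), the step at which that cell was added to P.
  Insert 6 (step 1): P = [6];  Q = [1]
  Insert 4 (step 2): P = [4] / [6];  Q = [1] / [2]
  Insert 2 (step 3): P = [2] / [4] / [6];  Q = [1] / [2] / [3]
  Insert 3 (step 4): P = [2, 3] / [4] / [6];  Q = [1, 4] / [2] / [3]
  Insert 7 (step 5): P = [2, 3, 7] / [4] / [6];  Q = [1, 4, 5] / [2] / [3]
  Insert 1 (step 6): P = [1, 3, 7] / [2] / [4] / [6];  Q = [1, 4, 5] / [2] / [3] / [6]
  Insert 5 (step 7): P = [1, 3, 5] / [2, 7] / [4] / [6];  Q = [1, 4, 5] / [2, 7] / [3] / [6]
Final shape: (3, 2, 1, 1).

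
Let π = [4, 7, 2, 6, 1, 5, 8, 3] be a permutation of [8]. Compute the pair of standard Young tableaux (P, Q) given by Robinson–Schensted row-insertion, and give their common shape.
P = [1, 3, 8] / [2, 5] / [4, 6] / [7];  Q = [1, 2, 7] / [3, 4] / [5, 6] / [8];  common shape = (3, 2, 2, 1)

Row-insert the values π_1, π_2, … into P one at a time, bumping the leftmost entry strictly greater than the inserted value down to the next row. The recording tableau Q records, in position (i, j), the step at which that cell was added to P.
  Insert 4 (step 1): P = [4];  Q = [1]
  Insert 7 (step 2): P = [4, 7];  Q = [1, 2]
  Insert 2 (step 3): P = [2, 7] / [4];  Q = [1, 2] / [3]
  Insert 6 (step 4): P = [2, 6] / [4, 7];  Q = [1, 2] / [3, 4]
  Insert 1 (step 5): P = [1, 6] / [2, 7] / [4];  Q = [1, 2] / [3, 4] / [5]
  Insert 5 (step 6): P = [1, 5] / [2, 6] / [4, 7];  Q = [1, 2] / [3, 4] / [5, 6]
  Insert 8 (step 7): P = [1, 5, 8] / [2, 6] / [4, 7];  Q = [1, 2, 7] / [3, 4] / [5, 6]
  Insert 3 (step 8): P = [1, 3, 8] / [2, 5] / [4, 6] / [7];  Q = [1, 2, 7] / [3, 4] / [5, 6] / [8]
Final shape: (3, 2, 2, 1).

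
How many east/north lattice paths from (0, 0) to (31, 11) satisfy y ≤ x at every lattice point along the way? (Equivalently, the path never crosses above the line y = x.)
Number of paths = 2809118403

By the reflection principle (André's argument), the number of monotone paths to (31, 11) with n ≤ m that never go above y = x is C(42, 31) − C(42, 32) = 4280561376 − 1471442973 = 2809118403.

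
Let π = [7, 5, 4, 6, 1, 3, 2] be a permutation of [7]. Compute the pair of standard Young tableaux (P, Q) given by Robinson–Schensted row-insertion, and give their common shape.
P = [1, 2] / [3, 6] / [4] / [5] / [7];  Q = [1, 4] / [2, 6] / [3] / [5] / [7];  common shape = (2, 2, 1, 1, 1)

Row-insert the values π_1, π_2, … into P one at a time, bumping the leftmost entry strictly greater than the inserted value down to the next row. The recording tableau Q records, in position (i, j), the step at which that cell was added to P.
  Insert 7 (step 1): P = [7];  Q = [1]
  Insert 5 (step 2): P = [5] / [7];  Q = [1] / [2]
  Insert 4 (step 3): P = [4] / [5] / [7];  Q = [1] / [2] / [3]
  Insert 6 (step 4): P = [4, 6] / [5] / [7];  Q = [1, 4] / [2] / [3]
  Insert 1 (step 5): P = [1, 6] / [4] / [5] / [7];  Q = [1, 4] / [2] / [3] / [5]
  Insert 3 (step 6): P = [1, 3] / [4, 6] / [5] / [7];  Q = [1, 4] / [2, 6] / [3] / [5]
  Insert 2 (step 7): P = [1, 2] / [3, 6] / [4] / [5] / [7];  Q = [1, 4] / [2, 6] / [3] / [5] / [7]
Final shape: (2, 2, 1, 1, 1).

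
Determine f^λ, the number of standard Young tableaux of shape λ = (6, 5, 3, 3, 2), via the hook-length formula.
# SYT of shape (6, 5, 3, 3, 2) = 29930472

Hook-length formula: f^λ = n! / Π hook(c), product over all cells c of the Young diagram. For λ = (6, 5, 3, 3, 2), n = 19 boxes. Hook lengths by row (left-to-right, top-to-bottom): [10, 9, 7, 4, 3, 1]; [8, 7, 5, 2, 1]; [5, 4, 2]; [4, 3, 1]; [2, 1]. Product of hooks = 4064256000. So f^λ = 19! / 4064256000 = 121645100408832000 / 4064256000 = 29930472.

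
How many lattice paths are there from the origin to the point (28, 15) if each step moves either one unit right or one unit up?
Number of paths = 151532656696

A monotone lattice path from (0, 0) to (28, 15) consists of 28 east steps and 15 north steps in some order, so it is determined by which 28 of the 43 steps are east. The count is C(43, 28) = 151532656696.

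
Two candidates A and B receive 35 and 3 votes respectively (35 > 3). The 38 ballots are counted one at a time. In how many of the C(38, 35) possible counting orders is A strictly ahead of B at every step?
Strict-lead orderings = 7104

Total orderings of the 38 votes with 35 for A: C(38, 35) = 8436. By the Bertrand ballot formula (Cycle Lemma / reflection principle), the number of orderings in which A is strictly ahead of B throughout is (p − q)/(p + q) · C(p + q, p) = (35 − 3)/(35 + 3) · 8436 = 7104.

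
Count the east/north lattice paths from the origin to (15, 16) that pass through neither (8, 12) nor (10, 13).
Number of paths = 216065359

Inclusion–exclusion. Total paths: C(31, 15) = 300540195. Through P₁: C(20, 8)·C(11, 7) = 41570100. Through P₂: C(23, 10)·C(8, 5) = 64067696. Since P₁ is strictly southwest of P₂, a monotone path through both must visit P₁ then P₂; paths through both = C(20, 8)·C(3, 2)·C(8, 5) = 21162960. Avoid both = 300540195 − 41570100 − 64067696 + 21162960 = 216065359.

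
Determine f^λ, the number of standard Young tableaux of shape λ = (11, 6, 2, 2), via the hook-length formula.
# SYT of shape (11, 6, 2, 2) = 28779300

Hook-length formula: f^λ = n! / Π hook(c), product over all cells c of the Young diagram. For λ = (11, 6, 2, 2), n = 21 boxes. Hook lengths by row (left-to-right, top-to-bottom): [14, 13, 10, 9, 8, 7, 5, 4, 3, 2, 1]; [8, 7, 4, 3, 2, 1]; [3, 2]; [2, 1]. Product of hooks = 1775267020800. So f^λ = 21! / 1775267020800 = 51090942171709440000 / 1775267020800 = 28779300.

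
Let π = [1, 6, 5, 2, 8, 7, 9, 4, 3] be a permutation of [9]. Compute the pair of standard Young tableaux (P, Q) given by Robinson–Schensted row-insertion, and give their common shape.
P = [1, 2, 3, 9] / [4, 7] / [5, 8] / [6];  Q = [1, 2, 5, 7] / [3, 6] / [4, 8] / [9];  common shape = (4, 2, 2, 1)

Row-insert the values π_1, π_2, … into P one at a time, bumping the leftmost entry strictly greater than the inserted value down to the next row. The recording tableau Q records, in position (i, j), the step at which that cell was added to P.
  Insert 1 (step 1): P = [1];  Q = [1]
  Insert 6 (step 2): P = [1, 6];  Q = [1, 2]
  Insert 5 (step 3): P = [1, 5] / [6];  Q = [1, 2] / [3]
  Insert 2 (step 4): P = [1, 2] / [5] / [6];  Q = [1, 2] / [3] / [4]
  Insert 8 (step 5): P = [1, 2, 8] / [5] / [6];  Q = [1, 2, 5] / [3] / [4]
  Insert 7 (step 6): P = [1, 2, 7] / [5, 8] / [6];  Q = [1, 2, 5] / [3, 6] / [4]
  Insert 9 (step 7): P = [1, 2, 7, 9] / [5, 8] / [6];  Q = [1, 2, 5, 7] / [3, 6] / [4]
  Insert 4 (step 8): P = [1, 2, 4, 9] / [5, 7] / [6, 8];  Q = [1, 2, 5, 7] / [3, 6] / [4, 8]
  Insert 3 (step 9): P = [1, 2, 3, 9] / [4, 7] / [5, 8] / [6];  Q = [1, 2, 5, 7] / [3, 6] / [4, 8] / [9]
Final shape: (4, 2, 2, 1).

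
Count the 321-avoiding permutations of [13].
C_13 = 742900

These 321-avoiding permutations are counted by the Catalan number C_n = (1/(n + 1)) · C(2n, n). For n = 13: C_13 = (1/14) · C(26, 13) = 10400600/14 = 742900.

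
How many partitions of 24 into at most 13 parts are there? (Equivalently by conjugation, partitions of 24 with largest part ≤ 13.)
p(24, parts ≤ 13) = 1436

Use the recurrence p(n, m) = p(n, m−1) + p(n−m, m): either the largest part is < m (count p(n, m−1)) or the largest part is exactly m (remove one copy of m, count p(n−m, m)). With p(0, ·) = 1 this gives p(24, parts ≤ 13) = 1436. (By conjugating Young diagrams, this also counts partitions of 24 into at most 13 parts.)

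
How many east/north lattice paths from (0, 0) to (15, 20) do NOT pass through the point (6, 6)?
Number of paths = 2492859600

Total paths from (0, 0) to (15, 20): C(35, 15) = 3247943160. Paths through (6, 6): (paths (0, 0) → (6, 6)) × (paths (6, 6) → (15, 20)) = C(12, 6) · C(23, 9) = 924 · 817190 = 755083560. Avoidance count = 3247943160 − 755083560 = 2492859600.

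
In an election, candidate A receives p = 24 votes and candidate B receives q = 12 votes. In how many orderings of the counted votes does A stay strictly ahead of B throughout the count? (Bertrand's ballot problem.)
Strict-lead orderings = 417225900

Total orderings of the 36 votes with 24 for A: C(36, 24) = 1251677700. By the Bertrand ballot formula (Cycle Lemma / reflection principle), the number of orderings in which A is strictly ahead of B throughout is (p − q)/(p + q) · C(p + q, p) = (24 − 12)/(24 + 12) · 1251677700 = 417225900.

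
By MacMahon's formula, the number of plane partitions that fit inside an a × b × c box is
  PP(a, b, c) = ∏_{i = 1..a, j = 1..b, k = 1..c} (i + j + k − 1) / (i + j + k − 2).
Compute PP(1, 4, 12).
PP(1, 4, 12) = 1820

Evaluate the triple product over i = 1..1, j = 1..4, k = 1..12. The factors are (2/1) · (3/2) · (4/3) · (5/4) · (6/5) · (7/6) · (8/7) · (9/8) · … (48 factors total). The numerators and denominators telescope so the product is an integer; carrying out the multiplication exactly gives PP(1, 4, 12) = 1820.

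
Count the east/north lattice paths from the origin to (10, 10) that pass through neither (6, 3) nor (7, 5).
Number of paths = 126796

Inclusion–exclusion. Total paths: C(20, 10) = 184756. Through P₁: C(9, 6)·C(11, 4) = 27720. Through P₂: C(12, 7)·C(8, 3) = 44352. Since P₁ is strictly southwest of P₂, a monotone path through both must visit P₁ then P₂; paths through both = C(9, 6)·C(3, 1)·C(8, 3) = 14112. Avoid both = 184756 − 27720 − 44352 + 14112 = 126796.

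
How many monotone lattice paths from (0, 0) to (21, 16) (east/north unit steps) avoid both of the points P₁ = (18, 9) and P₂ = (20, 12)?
Number of paths = 11418732720

Inclusion–exclusion. Total paths: C(37, 21) = 12875774670. Through P₁: C(27, 18)·C(10, 3) = 562419000. Through P₂: C(32, 20)·C(5, 1) = 1128964200. Since P₁ is strictly southwest of P₂, a monotone path through both must visit P₁ then P₂; paths through both = C(27, 18)·C(5, 2)·C(5, 1) = 234341250. Avoid both = 12875774670 − 562419000 − 1128964200 + 234341250 = 11418732720.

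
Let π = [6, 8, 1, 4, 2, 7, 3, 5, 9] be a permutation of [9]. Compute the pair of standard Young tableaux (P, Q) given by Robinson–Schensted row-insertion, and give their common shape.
P = [1, 2, 3, 5, 9] / [4, 7] / [6, 8];  Q = [1, 2, 6, 8, 9] / [3, 4] / [5, 7];  common shape = (5, 2, 2)

Row-insert the values π_1, π_2, … into P one at a time, bumping the leftmost entry strictly greater than the inserted value down to the next row. The recording tableau Q records, in position (i, j), the step at which that cell was added to P.
  Insert 6 (step 1): P = [6];  Q = [1]
  Insert 8 (step 2): P = [6, 8];  Q = [1, 2]
  Insert 1 (step 3): P = [1, 8] / [6];  Q = [1, 2] / [3]
  Insert 4 (step 4): P = [1, 4] / [6, 8];  Q = [1, 2] / [3, 4]
  Insert 2 (step 5): P = [1, 2] / [4, 8] / [6];  Q = [1, 2] / [3, 4] / [5]
  Insert 7 (step 6): P = [1, 2, 7] / [4, 8] / [6];  Q = [1, 2, 6] / [3, 4] / [5]
  Insert 3 (step 7): P = [1, 2, 3] / [4, 7] / [6, 8];  Q = [1, 2, 6] / [3, 4] / [5, 7]
  Insert 5 (step 8): P = [1, 2, 3, 5] / [4, 7] / [6, 8];  Q = [1, 2, 6, 8] / [3, 4] / [5, 7]
  Insert 9 (step 9): P = [1, 2, 3, 5, 9] / [4, 7] / [6, 8];  Q = [1, 2, 6, 8, 9] / [3, 4] / [5, 7]
Final shape: (5, 2, 2).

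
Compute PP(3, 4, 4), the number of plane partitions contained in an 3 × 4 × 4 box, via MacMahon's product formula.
PP(3, 4, 4) = 24696

Evaluate the triple product over i = 1..3, j = 1..4, k = 1..4. The factors are (2/1) · (3/2) · (4/3) · (5/4) · (3/2) · (4/3) · (5/4) · (6/5) · … (48 factors total). The numerators and denominators telescope so the product is an integer; carrying out the multiplication exactly gives PP(3, 4, 4) = 24696.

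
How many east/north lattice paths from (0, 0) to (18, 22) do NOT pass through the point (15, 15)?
Number of paths = 94766159400

Total paths from (0, 0) to (18, 22): C(40, 18) = 113380261800. Paths through (15, 15): (paths (0, 0) → (15, 15)) × (paths (15, 15) → (18, 22)) = C(30, 15) · C(10, 3) = 155117520 · 120 = 18614102400. Avoidance count = 113380261800 − 18614102400 = 94766159400.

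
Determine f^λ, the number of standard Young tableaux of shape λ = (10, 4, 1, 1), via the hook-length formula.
# SYT of shape (10, 4, 1, 1) = 43120

Hook-length formula: f^λ = n! / Π hook(c), product over all cells c of the Young diagram. For λ = (10, 4, 1, 1), n = 16 boxes. Hook lengths by row (left-to-right, top-to-bottom): [13, 10, 9, 8, 6, 5, 4, 3, 2, 1]; [6, 3, 2, 1]; [2]; [1]. Product of hooks = 485222400. So f^λ = 16! / 485222400 = 20922789888000 / 485222400 = 43120.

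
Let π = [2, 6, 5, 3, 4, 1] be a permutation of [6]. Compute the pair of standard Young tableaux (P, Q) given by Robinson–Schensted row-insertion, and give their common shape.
P = [1, 3, 4] / [2] / [5] / [6];  Q = [1, 2, 5] / [3] / [4] / [6];  common shape = (3, 1, 1, 1)

Row-insert the values π_1, π_2, … into P one at a time, bumping the leftmost entry strictly greater than the inserted value down to the next row. The recording tableau Q records, in position (i, j), the step at which that cell was added to P.
  Insert 2 (step 1): P = [2];  Q = [1]
  Insert 6 (step 2): P = [2, 6];  Q = [1, 2]
  Insert 5 (step 3): P = [2, 5] / [6];  Q = [1, 2] / [3]
  Insert 3 (step 4): P = [2, 3] / [5] / [6];  Q = [1, 2] / [3] / [4]
  Insert 4 (step 5): P = [2, 3, 4] / [5] / [6];  Q = [1, 2, 5] / [3] / [4]
  Insert 1 (step 6): P = [1, 3, 4] / [2] / [5] / [6];  Q = [1, 2, 5] / [3] / [4] / [6]
Final shape: (3, 1, 1, 1).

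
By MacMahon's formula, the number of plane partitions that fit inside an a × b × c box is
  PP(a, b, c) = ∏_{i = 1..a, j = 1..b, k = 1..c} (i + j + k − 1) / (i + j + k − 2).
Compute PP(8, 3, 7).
PP(8, 3, 7) = 4971151900

Evaluate the triple product over i = 1..8, j = 1..3, k = 1..7. The factors are (2/1) · (3/2) · (4/3) · (5/4) · (6/5) · (7/6) · (8/7) · (3/2) · … (168 factors total). The numerators and denominators telescope so the product is an integer; carrying out the multiplication exactly gives PP(8, 3, 7) = 4971151900.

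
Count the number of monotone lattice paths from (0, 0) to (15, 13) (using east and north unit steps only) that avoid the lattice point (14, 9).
Number of paths = 33356210

Total paths from (0, 0) to (15, 13): C(28, 15) = 37442160. Paths through (14, 9): (paths (0, 0) → (14, 9)) × (paths (14, 9) → (15, 13)) = C(23, 14) · C(5, 1) = 817190 · 5 = 4085950. Avoidance count = 37442160 − 4085950 = 33356210.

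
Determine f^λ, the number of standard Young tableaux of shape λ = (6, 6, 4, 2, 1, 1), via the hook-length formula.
# SYT of shape (6, 6, 4, 2, 1, 1) = 122442840

Hook-length formula: f^λ = n! / Π hook(c), product over all cells c of the Young diagram. For λ = (6, 6, 4, 2, 1, 1), n = 20 boxes. Hook lengths by row (left-to-right, top-to-bottom): [11, 8, 6, 5, 3, 2]; [10, 7, 5, 4, 2, 1]; [7, 4, 2, 1]; [4, 1]; [2]; [1]. Product of hooks = 19869696000. So f^λ = 20! / 19869696000 = 2432902008176640000 / 19869696000 = 122442840.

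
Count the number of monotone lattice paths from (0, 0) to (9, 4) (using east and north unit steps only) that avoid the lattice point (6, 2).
Number of paths = 435

Total paths from (0, 0) to (9, 4): C(13, 9) = 715. Paths through (6, 2): (paths (0, 0) → (6, 2)) × (paths (6, 2) → (9, 4)) = C(8, 6) · C(5, 3) = 28 · 10 = 280. Avoidance count = 715 − 280 = 435.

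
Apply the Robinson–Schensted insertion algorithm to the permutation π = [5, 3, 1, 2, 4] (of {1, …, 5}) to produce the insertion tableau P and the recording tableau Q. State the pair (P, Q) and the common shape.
P = [1, 2, 4] / [3] / [5];  Q = [1, 4, 5] / [2] / [3];  common shape = (3, 1, 1)

Row-insert the values π_1, π_2, … into P one at a time, bumping the leftmost entry strictly greater than the inserted value down to the next row. The recording tableau Q records, in position (i, j), the step at which that cell was added to P.
  Insert 5 (step 1): P = [5];  Q = [1]
  Insert 3 (step 2): P = [3] / [5];  Q = [1] / [2]
  Insert 1 (step 3): P = [1] / [3] / [5];  Q = [1] / [2] / [3]
  Insert 2 (step 4): P = [1, 2] / [3] / [5];  Q = [1, 4] / [2] / [3]
  Insert 4 (step 5): P = [1, 2, 4] / [3] / [5];  Q = [1, 4, 5] / [2] / [3]
Final shape: (3, 1, 1).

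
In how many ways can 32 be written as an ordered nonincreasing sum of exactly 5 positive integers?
p(32, 5 parts) = 480

Partitions of n into exactly k parts are in bijection with partitions of n − k into at most k parts (subtract 1 from each part). So p(32, exactly 5) = p(27, parts ≤ 5). Computing via the recurrence p(m, j) = p(m, j−1) + p(m−j, j) gives 480.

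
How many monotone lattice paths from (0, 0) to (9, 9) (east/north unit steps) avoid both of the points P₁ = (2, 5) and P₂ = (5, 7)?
Number of paths = 32960

Inclusion–exclusion. Total paths: C(18, 9) = 48620. Through P₁: C(7, 2)·C(11, 7) = 6930. Through P₂: C(12, 5)·C(6, 4) = 11880. Since P₁ is strictly southwest of P₂, a monotone path through both must visit P₁ then P₂; paths through both = C(7, 2)·C(5, 3)·C(6, 4) = 3150. Avoid both = 48620 − 6930 − 11880 + 3150 = 32960.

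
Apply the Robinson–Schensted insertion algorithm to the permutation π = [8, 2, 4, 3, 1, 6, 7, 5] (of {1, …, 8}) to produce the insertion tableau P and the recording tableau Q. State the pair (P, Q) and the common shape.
P = [1, 3, 5, 7] / [2, 6] / [4] / [8];  Q = [1, 3, 6, 7] / [2, 8] / [4] / [5];  common shape = (4, 2, 1, 1)

Row-insert the values π_1, π_2, … into P one at a time, bumping the leftmost entry strictly greater than the inserted value down to the next row. The recording tableau Q records, in position (i, j), the step at which that cell was added to P.
  Insert 8 (step 1): P = [8];  Q = [1]
  Insert 2 (step 2): P = [2] / [8];  Q = [1] / [2]
  Insert 4 (step 3): P = [2, 4] / [8];  Q = [1, 3] / [2]
  Insert 3 (step 4): P = [2, 3] / [4] / [8];  Q = [1, 3] / [2] / [4]
  Insert 1 (step 5): P = [1, 3] / [2] / [4] / [8];  Q = [1, 3] / [2] / [4] / [5]
  Insert 6 (step 6): P = [1, 3, 6] / [2] / [4] / [8];  Q = [1, 3, 6] / [2] / [4] / [5]
  Insert 7 (step 7): P = [1, 3, 6, 7] / [2] / [4] / [8];  Q = [1, 3, 6, 7] / [2] / [4] / [5]
  Insert 5 (step 8): P = [1, 3, 5, 7] / [2, 6] / [4] / [8];  Q = [1, 3, 6, 7] / [2, 8] / [4] / [5]
Final shape: (4, 2, 1, 1).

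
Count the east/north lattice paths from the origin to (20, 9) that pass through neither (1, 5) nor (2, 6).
Number of paths = 9940595

Inclusion–exclusion. Total paths: C(29, 20) = 10015005. Through P₁: C(6, 1)·C(23, 19) = 53130. Through P₂: C(8, 2)·C(21, 18) = 37240. Since P₁ is strictly southwest of P₂, a monotone path through both must visit P₁ then P₂; paths through both = C(6, 1)·C(2, 1)·C(21, 18) = 15960. Avoid both = 10015005 − 53130 − 37240 + 15960 = 9940595.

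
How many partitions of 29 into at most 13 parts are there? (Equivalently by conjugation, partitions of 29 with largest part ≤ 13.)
p(29, parts ≤ 13) = 3882

Use the recurrence p(n, m) = p(n, m−1) + p(n−m, m): either the largest part is < m (count p(n, m−1)) or the largest part is exactly m (remove one copy of m, count p(n−m, m)). With p(0, ·) = 1 this gives p(29, parts ≤ 13) = 3882. (By conjugating Young diagrams, this also counts partitions of 29 into at most 13 parts.)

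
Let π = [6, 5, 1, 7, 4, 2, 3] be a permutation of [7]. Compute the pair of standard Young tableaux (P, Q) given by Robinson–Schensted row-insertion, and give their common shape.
P = [1, 2, 3] / [4, 7] / [5] / [6];  Q = [1, 4, 7] / [2, 5] / [3] / [6];  common shape = (3, 2, 1, 1)

Row-insert the values π_1, π_2, … into P one at a time, bumping the leftmost entry strictly greater than the inserted value down to the next row. The recording tableau Q records, in position (i, j), the step at which that cell was added to P.
  Insert 6 (step 1): P = [6];  Q = [1]
  Insert 5 (step 2): P = [5] / [6];  Q = [1] / [2]
  Insert 1 (step 3): P = [1] / [5] / [6];  Q = [1] / [2] / [3]
  Insert 7 (step 4): P = [1, 7] / [5] / [6];  Q = [1, 4] / [2] / [3]
  Insert 4 (step 5): P = [1, 4] / [5, 7] / [6];  Q = [1, 4] / [2, 5] / [3]
  Insert 2 (step 6): P = [1, 2] / [4, 7] / [5] / [6];  Q = [1, 4] / [2, 5] / [3] / [6]
  Insert 3 (step 7): P = [1, 2, 3] / [4, 7] / [5] / [6];  Q = [1, 4, 7] / [2, 5] / [3] / [6]
Final shape: (3, 2, 1, 1).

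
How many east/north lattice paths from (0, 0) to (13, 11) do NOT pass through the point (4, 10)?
Number of paths = 2486134

Total paths from (0, 0) to (13, 11): C(24, 13) = 2496144. Paths through (4, 10): (paths (0, 0) → (4, 10)) × (paths (4, 10) → (13, 11)) = C(14, 4) · C(10, 9) = 1001 · 10 = 10010. Avoidance count = 2496144 − 10010 = 2486134.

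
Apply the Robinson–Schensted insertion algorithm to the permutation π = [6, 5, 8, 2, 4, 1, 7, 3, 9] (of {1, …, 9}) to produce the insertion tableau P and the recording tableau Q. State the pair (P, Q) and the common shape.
P = [1, 3, 7, 9] / [2, 4] / [5, 8] / [6];  Q = [1, 3, 7, 9] / [2, 5] / [4, 8] / [6];  common shape = (4, 2, 2, 1)

Row-insert the values π_1, π_2, … into P one at a time, bumping the leftmost entry strictly greater than the inserted value down to the next row. The recording tableau Q records, in position (i, j), the step at which that cell was added to P.
  Insert 6 (step 1): P = [6];  Q = [1]
  Insert 5 (step 2): P = [5] / [6];  Q = [1] / [2]
  Insert 8 (step 3): P = [5, 8] / [6];  Q = [1, 3] / [2]
  Insert 2 (step 4): P = [2, 8] / [5] / [6];  Q = [1, 3] / [2] / [4]
  Insert 4 (step 5): P = [2, 4] / [5, 8] / [6];  Q = [1, 3] / [2, 5] / [4]
  Insert 1 (step 6): P = [1, 4] / [2, 8] / [5] / [6];  Q = [1, 3] / [2, 5] / [4] / [6]
  Insert 7 (step 7): P = [1, 4, 7] / [2, 8] / [5] / [6];  Q = [1, 3, 7] / [2, 5] / [4] / [6]
  Insert 3 (step 8): P = [1, 3, 7] / [2, 4] / [5, 8] / [6];  Q = [1, 3, 7] / [2, 5] / [4, 8] / [6]
  Insert 9 (step 9): P = [1, 3, 7, 9] / [2, 4] / [5, 8] / [6];  Q = [1, 3, 7, 9] / [2, 5] / [4, 8] / [6]
Final shape: (4, 2, 2, 1).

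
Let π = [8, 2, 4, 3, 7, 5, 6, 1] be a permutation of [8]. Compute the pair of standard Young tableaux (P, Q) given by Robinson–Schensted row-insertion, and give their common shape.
P = [1, 3, 5, 6] / [2, 7] / [4] / [8];  Q = [1, 3, 5, 7] / [2, 6] / [4] / [8];  common shape = (4, 2, 1, 1)

Row-insert the values π_1, π_2, … into P one at a time, bumping the leftmost entry strictly greater than the inserted value down to the next row. The recording tableau Q records, in position (i, j), the step at which that cell was added to P.
  Insert 8 (step 1): P = [8];  Q = [1]
  Insert 2 (step 2): P = [2] / [8];  Q = [1] / [2]
  Insert 4 (step 3): P = [2, 4] / [8];  Q = [1, 3] / [2]
  Insert 3 (step 4): P = [2, 3] / [4] / [8];  Q = [1, 3] / [2] / [4]
  Insert 7 (step 5): P = [2, 3, 7] / [4] / [8];  Q = [1, 3, 5] / [2] / [4]
  Insert 5 (step 6): P = [2, 3, 5] / [4, 7] / [8];  Q = [1, 3, 5] / [2, 6] / [4]
  Insert 6 (step 7): P = [2, 3, 5, 6] / [4, 7] / [8];  Q = [1, 3, 5, 7] / [2, 6] / [4]
  Insert 1 (step 8): P = [1, 3, 5, 6] / [2, 7] / [4] / [8];  Q = [1, 3, 5, 7] / [2, 6] / [4] / [8]
Final shape: (4, 2, 1, 1).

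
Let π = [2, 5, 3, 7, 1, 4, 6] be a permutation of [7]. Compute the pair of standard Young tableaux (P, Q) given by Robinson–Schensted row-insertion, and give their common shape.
P = [1, 3, 4, 6] / [2, 7] / [5];  Q = [1, 2, 4, 7] / [3, 6] / [5];  common shape = (4, 2, 1)

Row-insert the values π_1, π_2, … into P one at a time, bumping the leftmost entry strictly greater than the inserted value down to the next row. The recording tableau Q records, in position (i, j), the step at which that cell was added to P.
  Insert 2 (step 1): P = [2];  Q = [1]
  Insert 5 (step 2): P = [2, 5];  Q = [1, 2]
  Insert 3 (step 3): P = [2, 3] / [5];  Q = [1, 2] / [3]
  Insert 7 (step 4): P = [2, 3, 7] / [5];  Q = [1, 2, 4] / [3]
  Insert 1 (step 5): P = [1, 3, 7] / [2] / [5];  Q = [1, 2, 4] / [3] / [5]
  Insert 4 (step 6): P = [1, 3, 4] / [2, 7] / [5];  Q = [1, 2, 4] / [3, 6] / [5]
  Insert 6 (step 7): P = [1, 3, 4, 6] / [2, 7] / [5];  Q = [1, 2, 4, 7] / [3, 6] / [5]
Final shape: (4, 2, 1).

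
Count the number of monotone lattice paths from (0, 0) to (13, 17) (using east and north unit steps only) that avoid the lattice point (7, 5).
Number of paths = 105057162

Total paths from (0, 0) to (13, 17): C(30, 13) = 119759850. Paths through (7, 5): (paths (0, 0) → (7, 5)) × (paths (7, 5) → (13, 17)) = C(12, 7) · C(18, 6) = 792 · 18564 = 14702688. Avoidance count = 119759850 − 14702688 = 105057162.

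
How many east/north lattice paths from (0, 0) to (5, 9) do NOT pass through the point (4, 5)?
Number of paths = 1372

Total paths from (0, 0) to (5, 9): C(14, 5) = 2002. Paths through (4, 5): (paths (0, 0) → (4, 5)) × (paths (4, 5) → (5, 9)) = C(9, 4) · C(5, 1) = 126 · 5 = 630. Avoidance count = 2002 − 630 = 1372.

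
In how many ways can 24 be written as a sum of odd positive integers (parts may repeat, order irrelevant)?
p_odd(24) = 122

Enumerate partitions using only odd parts via the recurrence o(n, m) = o(n, m−2) + o(n−m, m) over odd m, starting from the largest odd part ≤ n. This gives p_odd(24) = 122. (Euler's theorem: equals the count of distinct-part partitions.)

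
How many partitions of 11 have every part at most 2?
p(11, parts ≤ 2) = 6

Partitions of 11 with all parts ≤ 2: 2+2+2+2+2+1, 2+2+2+2+1+1+1, 2+2+2+1+1+1+1+1, 2+2+1+1+1+1+1+1+1, 2+1+1+1+1+1+1+1+1+1, 1+1+1+1+1+1+1+1+1+1+1. Count = 6.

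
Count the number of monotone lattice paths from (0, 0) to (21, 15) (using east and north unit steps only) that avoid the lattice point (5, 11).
Number of paths = 5546739600

Total paths from (0, 0) to (21, 15): C(36, 21) = 5567902560. Paths through (5, 11): (paths (0, 0) → (5, 11)) × (paths (5, 11) → (21, 15)) = C(16, 5) · C(20, 16) = 4368 · 4845 = 21162960. Avoidance count = 5567902560 − 21162960 = 5546739600.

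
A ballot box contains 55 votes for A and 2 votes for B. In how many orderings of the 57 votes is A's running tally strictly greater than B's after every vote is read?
Strict-lead orderings = 1484

Total orderings of the 57 votes with 55 for A: C(57, 55) = 1596. By the Bertrand ballot formula (Cycle Lemma / reflection principle), the number of orderings in which A is strictly ahead of B throughout is (p − q)/(p + q) · C(p + q, p) = (55 − 2)/(55 + 2) · 1596 = 1484.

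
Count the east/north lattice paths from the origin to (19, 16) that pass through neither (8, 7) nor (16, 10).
Number of paths = 2622109710

Inclusion–exclusion. Total paths: C(35, 19) = 4059928950. Through P₁: C(15, 8)·C(20, 11) = 1080822600. Through P₂: C(26, 16)·C(9, 3) = 446185740. Since P₁ is strictly southwest of P₂, a monotone path through both must visit P₁ then P₂; paths through both = C(15, 8)·C(11, 8)·C(9, 3) = 89189100. Avoid both = 4059928950 − 1080822600 − 446185740 + 89189100 = 2622109710.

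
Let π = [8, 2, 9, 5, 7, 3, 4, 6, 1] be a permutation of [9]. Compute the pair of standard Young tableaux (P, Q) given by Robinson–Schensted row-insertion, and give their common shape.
P = [1, 3, 4, 6] / [2, 7] / [5, 9] / [8];  Q = [1, 3, 5, 8] / [2, 4] / [6, 7] / [9];  common shape = (4, 2, 2, 1)

Row-insert the values π_1, π_2, … into P one at a time, bumping the leftmost entry strictly greater than the inserted value down to the next row. The recording tableau Q records, in position (i, j), the step at which that cell was added to P.
  Insert 8 (step 1): P = [8];  Q = [1]
  Insert 2 (step 2): P = [2] / [8];  Q = [1] / [2]
  Insert 9 (step 3): P = [2, 9] / [8];  Q = [1, 3] / [2]
  Insert 5 (step 4): P = [2, 5] / [8, 9];  Q = [1, 3] / [2, 4]
  Insert 7 (step 5): P = [2, 5, 7] / [8, 9];  Q = [1, 3, 5] / [2, 4]
  Insert 3 (step 6): P = [2, 3, 7] / [5, 9] / [8];  Q = [1, 3, 5] / [2, 4] / [6]
  Insert 4 (step 7): P = [2, 3, 4] / [5, 7] / [8, 9];  Q = [1, 3, 5] / [2, 4] / [6, 7]
  Insert 6 (step 8): P = [2, 3, 4, 6] / [5, 7] / [8, 9];  Q = [1, 3, 5, 8] / [2, 4] / [6, 7]
  Insert 1 (step 9): P = [1, 3, 4, 6] / [2, 7] / [5, 9] / [8];  Q = [1, 3, 5, 8] / [2, 4] / [6, 7] / [9]
Final shape: (4, 2, 2, 1).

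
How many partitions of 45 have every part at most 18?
p(45, parts ≤ 18) = 77449

Use the recurrence p(n, m) = p(n, m−1) + p(n−m, m): either the largest part is < m (count p(n, m−1)) or the largest part is exactly m (remove one copy of m, count p(n−m, m)). With p(0, ·) = 1 this gives p(45, parts ≤ 18) = 77449. (By conjugating Young diagrams, this also counts partitions of 45 into at most 18 parts.)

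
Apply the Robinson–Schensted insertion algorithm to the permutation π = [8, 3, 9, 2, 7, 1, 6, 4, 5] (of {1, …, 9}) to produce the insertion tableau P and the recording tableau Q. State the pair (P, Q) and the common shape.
P = [1, 4, 5] / [2, 6] / [3, 7] / [8, 9];  Q = [1, 3, 9] / [2, 5] / [4, 7] / [6, 8];  common shape = (3, 2, 2, 2)

Row-insert the values π_1, π_2, … into P one at a time, bumping the leftmost entry strictly greater than the inserted value down to the next row. The recording tableau Q records, in position (i, j), the step at which that cell was added to P.
  Insert 8 (step 1): P = [8];  Q = [1]
  Insert 3 (step 2): P = [3] / [8];  Q = [1] / [2]
  Insert 9 (step 3): P = [3, 9] / [8];  Q = [1, 3] / [2]
  Insert 2 (step 4): P = [2, 9] / [3] / [8];  Q = [1, 3] / [2] / [4]
  Insert 7 (step 5): P = [2, 7] / [3, 9] / [8];  Q = [1, 3] / [2, 5] / [4]
  Insert 1 (step 6): P = [1, 7] / [2, 9] / [3] / [8];  Q = [1, 3] / [2, 5] / [4] / [6]
  Insert 6 (step 7): P = [1, 6] / [2, 7] / [3, 9] / [8];  Q = [1, 3] / [2, 5] / [4, 7] / [6]
  Insert 4 (step 8): P = [1, 4] / [2, 6] / [3, 7] / [8, 9];  Q = [1, 3] / [2, 5] / [4, 7] / [6, 8]
  Insert 5 (step 9): P = [1, 4, 5] / [2, 6] / [3, 7] / [8, 9];  Q = [1, 3, 9] / [2, 5] / [4, 7] / [6, 8]
Final shape: (3, 2, 2, 2).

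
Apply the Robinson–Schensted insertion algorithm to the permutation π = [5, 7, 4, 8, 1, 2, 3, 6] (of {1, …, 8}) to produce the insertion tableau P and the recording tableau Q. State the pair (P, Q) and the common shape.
P = [1, 2, 3, 6] / [4, 7, 8] / [5];  Q = [1, 2, 4, 8] / [3, 6, 7] / [5];  common shape = (4, 3, 1)

Row-insert the values π_1, π_2, … into P one at a time, bumping the leftmost entry strictly greater than the inserted value down to the next row. The recording tableau Q records, in position (i, j), the step at which that cell was added to P.
  Insert 5 (step 1): P = [5];  Q = [1]
  Insert 7 (step 2): P = [5, 7];  Q = [1, 2]
  Insert 4 (step 3): P = [4, 7] / [5];  Q = [1, 2] / [3]
  Insert 8 (step 4): P = [4, 7, 8] / [5];  Q = [1, 2, 4] / [3]
  Insert 1 (step 5): P = [1, 7, 8] / [4] / [5];  Q = [1, 2, 4] / [3] / [5]
  Insert 2 (step 6): P = [1, 2, 8] / [4, 7] / [5];  Q = [1, 2, 4] / [3, 6] / [5]
  Insert 3 (step 7): P = [1, 2, 3] / [4, 7, 8] / [5];  Q = [1, 2, 4] / [3, 6, 7] / [5]
  Insert 6 (step 8): P = [1, 2, 3, 6] / [4, 7, 8] / [5];  Q = [1, 2, 4, 8] / [3, 6, 7] / [5]
Final shape: (4, 3, 1).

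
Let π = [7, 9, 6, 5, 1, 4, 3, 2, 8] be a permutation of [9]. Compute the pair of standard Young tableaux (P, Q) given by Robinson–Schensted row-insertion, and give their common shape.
P = [1, 2, 8] / [3, 9] / [4] / [5] / [6] / [7];  Q = [1, 2, 9] / [3, 6] / [4] / [5] / [7] / [8];  common shape = (3, 2, 1, 1, 1, 1)

Row-insert the values π_1, π_2, … into P one at a time, bumping the leftmost entry strictly greater than the inserted value down to the next row. The recording tableau Q records, in position (i, j), the step at which that cell was added to P.
  Insert 7 (step 1): P = [7];  Q = [1]
  Insert 9 (step 2): P = [7, 9];  Q = [1, 2]
  Insert 6 (step 3): P = [6, 9] / [7];  Q = [1, 2] / [3]
  Insert 5 (step 4): P = [5, 9] / [6] / [7];  Q = [1, 2] / [3] / [4]
  Insert 1 (step 5): P = [1, 9] / [5] / [6] / [7];  Q = [1, 2] / [3] / [4] / [5]
  Insert 4 (step 6): P = [1, 4] / [5, 9] / [6] / [7];  Q = [1, 2] / [3, 6] / [4] / [5]
  Insert 3 (step 7): P = [1, 3] / [4, 9] / [5] / [6] / [7];  Q = [1, 2] / [3, 6] / [4] / [5] / [7]
  Insert 2 (step 8): P = [1, 2] / [3, 9] / [4] / [5] / [6] / [7];  Q = [1, 2] / [3, 6] / [4] / [5] / [7] / [8]
  Insert 8 (step 9): P = [1, 2, 8] / [3, 9] / [4] / [5] / [6] / [7];  Q = [1, 2, 9] / [3, 6] / [4] / [5] / [7] / [8]
Final shape: (3, 2, 1, 1, 1, 1).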